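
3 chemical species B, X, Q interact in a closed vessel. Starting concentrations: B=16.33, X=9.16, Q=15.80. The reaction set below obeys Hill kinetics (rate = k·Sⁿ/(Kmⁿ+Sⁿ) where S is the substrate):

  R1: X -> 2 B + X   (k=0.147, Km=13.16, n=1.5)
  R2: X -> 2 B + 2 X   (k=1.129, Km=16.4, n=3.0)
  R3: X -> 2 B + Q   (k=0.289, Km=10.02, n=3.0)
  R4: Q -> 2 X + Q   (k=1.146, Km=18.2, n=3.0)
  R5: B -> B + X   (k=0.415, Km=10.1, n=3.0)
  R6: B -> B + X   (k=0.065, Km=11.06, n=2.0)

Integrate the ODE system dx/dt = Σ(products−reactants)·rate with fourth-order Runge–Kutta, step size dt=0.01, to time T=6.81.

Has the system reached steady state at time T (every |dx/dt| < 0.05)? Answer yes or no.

Steady state at T: no

RK4 with dt=0.01: 681 steps to T=6.81. Trajectory (selected grid times):
t=0.00: B=16.33 X=9.16 Q=15.80
t=0.76: B=16.92 X=10.19 Q=15.90
t=1.51: B=17.62 X=11.24 Q=16.02
t=2.27: B=18.46 X=12.35 Q=16.16
t=3.03: B=19.43 X=13.52 Q=16.31
t=3.78: B=20.53 X=14.73 Q=16.47
t=4.54: B=21.77 X=16.01 Q=16.64
t=5.30: B=23.14 X=17.36 Q=16.82
t=6.05: B=24.61 X=18.75 Q=17.01
t=6.81: B=26.22 X=20.23 Q=17.20
Rates at T: R1=0.0964, R2=0.7364, R3=0.2577, R4=0.5245, R5=0.3926, R6=0.0552
dx/dt at T (Σ net stoichiometry × rate): B=+2.1810, X=+1.9755, Q=+0.2577
Largest |dx/dt| is |+2.1810| (B) ≥ 0.05 → not steady.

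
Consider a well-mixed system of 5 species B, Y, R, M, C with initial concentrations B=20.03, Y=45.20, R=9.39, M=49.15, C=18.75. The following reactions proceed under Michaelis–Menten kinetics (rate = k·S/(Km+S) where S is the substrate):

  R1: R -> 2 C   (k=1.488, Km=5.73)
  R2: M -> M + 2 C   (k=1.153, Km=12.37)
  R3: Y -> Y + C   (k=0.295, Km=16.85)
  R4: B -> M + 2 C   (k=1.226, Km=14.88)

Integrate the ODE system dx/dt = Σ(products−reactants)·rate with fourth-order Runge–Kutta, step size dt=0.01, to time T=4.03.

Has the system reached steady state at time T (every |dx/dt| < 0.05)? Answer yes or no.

RK4 with dt=0.01: 403 steps to T=4.03. Trajectory (selected grid times):
t=0.00: B=20.03 Y=45.20 R=9.39 M=49.15 C=18.75
t=0.45: B=19.71 Y=45.20 R=8.98 M=49.47 C=21.13
t=0.90: B=19.40 Y=45.20 R=8.57 M=49.78 C=23.50
t=1.34: B=19.10 Y=45.20 R=8.18 M=50.08 C=25.79
t=1.79: B=18.79 Y=45.20 R=7.79 M=50.39 C=28.12
t=2.24: B=18.48 Y=45.20 R=7.41 M=50.70 C=30.42
t=2.69: B=18.18 Y=45.20 R=7.04 M=51.00 C=32.71
t=3.13: B=17.88 Y=45.20 R=6.68 M=51.30 C=34.93
t=3.58: B=17.58 Y=45.20 R=6.33 M=51.60 C=37.17
t=4.03: B=17.28 Y=45.20 R=5.98 M=51.90 C=39.40
Rates at T: R1=0.7598, R2=0.9311, R3=0.2149, R4=0.6588
dx/dt at T (Σ net stoichiometry × rate): B=-0.6588, Y=+0.0000, R=-0.7598, M=+0.6588, C=+4.9143
Largest |dx/dt| is |+4.9143| (C) ≥ 0.05 → not steady.

Steady state at T: no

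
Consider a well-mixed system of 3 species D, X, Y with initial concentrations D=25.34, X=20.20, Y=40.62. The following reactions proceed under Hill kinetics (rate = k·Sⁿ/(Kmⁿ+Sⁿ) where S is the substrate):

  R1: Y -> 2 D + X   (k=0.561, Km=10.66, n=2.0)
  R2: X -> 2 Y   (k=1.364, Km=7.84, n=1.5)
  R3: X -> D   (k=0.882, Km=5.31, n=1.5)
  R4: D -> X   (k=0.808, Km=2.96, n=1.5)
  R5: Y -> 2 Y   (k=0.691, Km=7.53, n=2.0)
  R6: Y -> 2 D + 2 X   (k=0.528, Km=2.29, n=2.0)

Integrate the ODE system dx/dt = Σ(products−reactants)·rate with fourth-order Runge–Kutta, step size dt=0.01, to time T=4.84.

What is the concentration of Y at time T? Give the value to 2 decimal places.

RK4 with dt=0.01: 484 steps to T=4.84. Trajectory (selected grid times):
t=0.00: D=25.34 X=20.20 Y=40.62
t=0.54: D=26.48 X=20.46 Y=41.60
t=1.08: D=27.61 X=20.71 Y=42.59
t=1.61: D=28.73 X=20.97 Y=43.56
t=2.15: D=29.87 X=21.22 Y=44.55
t=2.69: D=31.02 X=21.47 Y=45.55
t=3.23: D=32.16 X=21.72 Y=46.55
t=3.76: D=33.29 X=21.97 Y=47.53
t=4.30: D=34.43 X=22.22 Y=48.54
t=4.84: D=35.58 X=22.47 Y=49.55
Read off Y at T=4.84: 49.55

Y at T = 49.55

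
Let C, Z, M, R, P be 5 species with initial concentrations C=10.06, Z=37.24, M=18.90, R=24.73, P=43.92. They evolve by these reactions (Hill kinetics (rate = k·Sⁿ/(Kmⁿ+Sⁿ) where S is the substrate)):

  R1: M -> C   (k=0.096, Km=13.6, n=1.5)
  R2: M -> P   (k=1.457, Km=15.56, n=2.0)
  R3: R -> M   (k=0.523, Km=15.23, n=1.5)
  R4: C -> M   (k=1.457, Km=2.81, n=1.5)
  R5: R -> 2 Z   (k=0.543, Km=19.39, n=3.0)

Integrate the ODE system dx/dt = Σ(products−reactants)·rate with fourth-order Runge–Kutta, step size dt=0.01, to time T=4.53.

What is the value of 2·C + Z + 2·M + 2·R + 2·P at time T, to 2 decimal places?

Value at T = 232.46

Check how each reaction changes W = 2·C + Z + 2·M + 2·R + 2·P (weight of products minus weight of reactants):
R1: M -> C: (2·1) − (2·1) = 2 − 2 = 0
R2: M -> P: (2·1) − (2·1) = 2 − 2 = 0
R3: R -> M: (2·1) − (2·1) = 2 − 2 = 0
R4: C -> M: (2·1) − (2·1) = 2 − 2 = 0
R5: R -> 2 Z: (1·2) − (2·1) = 2 − 2 = 0
Every reaction leaves W unchanged, so W is conserved and no simulation is needed: W(T) = W(0) = 2·10.06 + 37.24 + 2·18.90 + 2·24.73 + 2·43.92 = 232.46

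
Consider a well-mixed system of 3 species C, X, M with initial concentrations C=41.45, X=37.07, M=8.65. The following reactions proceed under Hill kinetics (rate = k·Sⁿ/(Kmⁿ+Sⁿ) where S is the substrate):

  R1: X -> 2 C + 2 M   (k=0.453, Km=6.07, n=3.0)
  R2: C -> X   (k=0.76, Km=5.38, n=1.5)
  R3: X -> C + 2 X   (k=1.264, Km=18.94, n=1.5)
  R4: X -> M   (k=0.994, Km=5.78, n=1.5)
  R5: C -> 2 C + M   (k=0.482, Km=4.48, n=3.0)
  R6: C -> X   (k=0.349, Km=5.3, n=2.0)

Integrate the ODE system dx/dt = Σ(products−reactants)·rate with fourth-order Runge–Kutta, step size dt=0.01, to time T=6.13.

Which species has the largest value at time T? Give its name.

Dominant species at T: C

RK4 with dt=0.01: 613 steps to T=6.13. Trajectory (selected grid times):
t=0.00: C=41.45 X=37.07 M=8.65
t=0.68: C=42.29 X=37.48 M=10.23
t=1.36: C=43.14 X=37.90 M=11.81
t=2.04: C=43.99 X=38.32 M=13.39
t=2.72: C=44.84 X=38.75 M=14.97
t=3.41: C=45.70 X=39.18 M=16.57
t=4.09: C=46.56 X=39.61 M=18.15
t=4.77: C=47.42 X=40.04 M=19.73
t=5.45: C=48.27 X=40.47 M=21.31
t=6.13: C=49.14 X=40.91 M=22.90
At T=6.13: C=49.14 X=40.91 M=22.90; the largest is C.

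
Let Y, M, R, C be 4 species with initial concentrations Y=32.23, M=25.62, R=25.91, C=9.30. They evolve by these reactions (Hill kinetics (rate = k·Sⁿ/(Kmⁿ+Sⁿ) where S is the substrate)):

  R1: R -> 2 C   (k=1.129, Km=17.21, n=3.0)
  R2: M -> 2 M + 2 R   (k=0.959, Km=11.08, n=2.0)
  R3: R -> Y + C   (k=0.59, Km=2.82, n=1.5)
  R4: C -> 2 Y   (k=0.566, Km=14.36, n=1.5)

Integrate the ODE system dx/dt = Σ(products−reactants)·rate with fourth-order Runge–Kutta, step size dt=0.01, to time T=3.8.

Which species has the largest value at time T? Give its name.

RK4 with dt=0.01: 380 steps to T=3.8. Trajectory (selected grid times):
t=0.00: Y=32.23 M=25.62 R=25.91 C=9.30
t=0.42: Y=32.64 M=25.96 R=25.98 C=10.19
t=0.84: Y=33.06 M=26.30 R=26.06 C=11.07
t=1.27: Y=33.51 M=26.65 R=26.14 C=11.97
t=1.69: Y=33.96 M=27.00 R=26.22 C=12.84
t=2.11: Y=34.43 M=27.34 R=26.30 C=13.71
t=2.53: Y=34.90 M=27.69 R=26.38 C=14.57
t=2.96: Y=35.40 M=28.04 R=26.47 C=15.45
t=3.38: Y=35.89 M=28.39 R=26.56 C=16.31
t=3.80: Y=36.40 M=28.74 R=26.64 C=17.16
At T=3.8: Y=36.40 M=28.74 R=26.64 C=17.16; the largest is Y.

Dominant species at T: Y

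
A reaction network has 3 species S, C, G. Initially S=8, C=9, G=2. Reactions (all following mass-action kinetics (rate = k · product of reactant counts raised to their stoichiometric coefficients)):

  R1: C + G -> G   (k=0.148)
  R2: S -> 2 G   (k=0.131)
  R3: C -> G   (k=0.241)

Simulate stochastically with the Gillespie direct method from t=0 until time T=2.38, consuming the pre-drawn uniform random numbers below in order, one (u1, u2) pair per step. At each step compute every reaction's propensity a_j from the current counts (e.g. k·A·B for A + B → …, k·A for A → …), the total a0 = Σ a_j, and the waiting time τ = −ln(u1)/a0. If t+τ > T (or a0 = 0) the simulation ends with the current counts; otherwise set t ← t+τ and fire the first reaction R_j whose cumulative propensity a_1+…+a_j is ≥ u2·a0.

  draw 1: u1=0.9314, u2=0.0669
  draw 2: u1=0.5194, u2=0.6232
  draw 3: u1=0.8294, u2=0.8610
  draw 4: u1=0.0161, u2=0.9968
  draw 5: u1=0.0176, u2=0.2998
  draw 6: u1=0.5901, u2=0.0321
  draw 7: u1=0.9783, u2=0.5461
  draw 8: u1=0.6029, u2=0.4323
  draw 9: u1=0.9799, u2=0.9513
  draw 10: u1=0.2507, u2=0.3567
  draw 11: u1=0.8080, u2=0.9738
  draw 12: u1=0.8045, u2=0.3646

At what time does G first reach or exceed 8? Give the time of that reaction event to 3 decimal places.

Threshold first reached at t = 2.287

t=0.000: S=8 C=9 G=2
Draw 1: a1=2.664, a2=1.048, a3=2.169, a0=5.881; τ=−ln(0.9314)/5.881=0.012 → t=0.012; u2·a0=0.0669·5.881=0.393 ≤ a1=2.664 → R1 fires; S=8 C=8 G=2
Draw 2: a1=2.368, a2=1.048, a3=1.928, a0=5.344; τ=−ln(0.5194)/5.344=0.123 → t=0.135; u2·a0=0.6232·5.344=3.330; a1=2.368 < 3.330 ≤ a1+a2=3.416 → R2 fires; S=7 C=8 G=4
Draw 3: a1=4.736, a2=0.917, a3=1.928, a0=7.581; τ=−ln(0.8294)/7.581=0.025 → t=0.159; u2·a0=0.8610·7.581=6.527; a1+a2=5.653 < 6.527 ≤ a1+…+a3=7.581 → R3 fires; S=7 C=7 G=5
Draw 4: a1=5.180, a2=0.917, a3=1.687, a0=7.784; τ=−ln(0.0161)/7.784=0.530 → t=0.690; u2·a0=0.9968·7.784=7.759; a1+a2=6.097 < 7.759 ≤ a1+…+a3=7.784 → R3 fires; S=7 C=6 G=6
Draw 5: a1=5.328, a2=0.917, a3=1.446, a0=7.691; τ=−ln(0.0176)/7.691=0.525 → t=1.215; u2·a0=0.2998·7.691=2.306 ≤ a1=5.328 → R1 fires; S=7 C=5 G=6
Draw 6: a1=4.440, a2=0.917, a3=1.205, a0=6.562; τ=−ln(0.5901)/6.562=0.080 → t=1.295; u2·a0=0.0321·6.562=0.211 ≤ a1=4.440 → R1 fires; S=7 C=4 G=6
Draw 7: a1=3.552, a2=0.917, a3=0.964, a0=5.433; τ=−ln(0.9783)/5.433=0.004 → t=1.299; u2·a0=0.5461·5.433=2.967 ≤ a1=3.552 → R1 fires; S=7 C=3 G=6
Draw 8: a1=2.664, a2=0.917, a3=0.723, a0=4.304; τ=−ln(0.6029)/4.304=0.118 → t=1.417; u2·a0=0.4323·4.304=1.861 ≤ a1=2.664 → R1 fires; S=7 C=2 G=6
Draw 9: a1=1.776, a2=0.917, a3=0.482, a0=3.175; τ=−ln(0.9799)/3.175=0.006 → t=1.423; u2·a0=0.9513·3.175=3.020; a1+a2=2.693 < 3.020 ≤ a1+…+a3=3.175 → R3 fires; S=7 C=1 G=7
Draw 10: a1=1.036, a2=0.917, a3=0.241, a0=2.194; τ=−ln(0.2507)/2.194=0.631 → t=2.054; u2·a0=0.3567·2.194=0.783 ≤ a1=1.036 → R1 fires; S=7 C=0 G=7
Draw 11: a1=0.000, a2=0.917, a3=0.000, a0=0.917; τ=−ln(0.8080)/0.917=0.232 → t=2.287; u2·a0=0.9738·0.917=0.893; a1=0.000 < 0.893 ≤ a1+a2=0.917 → R2 fires; S=6 C=0 G=9
Draw 12: a1=0.000, a2=0.786, a3=0.000, a0=0.786; τ=−ln(0.8045)/0.786=0.277 → t=2.563 > T=2.38: stop.
G first becomes ≥ 8 when it reaches 9 at the event at t=2.287.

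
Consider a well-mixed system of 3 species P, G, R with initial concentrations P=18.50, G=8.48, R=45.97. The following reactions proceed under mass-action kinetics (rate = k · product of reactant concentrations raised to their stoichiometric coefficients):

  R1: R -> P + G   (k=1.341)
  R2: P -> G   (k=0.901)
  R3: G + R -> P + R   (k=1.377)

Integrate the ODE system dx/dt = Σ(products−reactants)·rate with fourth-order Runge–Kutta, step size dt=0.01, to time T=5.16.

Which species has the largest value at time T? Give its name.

Dominant species at T: G

RK4 with dt=0.01: 516 steps to T=5.16. Trajectory (selected grid times):
t=0.00: P=18.50 G=8.48 R=45.97
t=0.57: P=73.05 G=3.06 R=21.40
t=1.15: P=92.71 G=6.55 R=9.83
t=1.72: P=97.09 G=12.67 R=4.58
t=2.29: P=92.29 G=22.37 R=2.13
t=2.87: P=81.06 G=35.90 R=0.98
t=3.44: P=66.50 G=51.50 R=0.46
t=4.01: P=51.18 G=67.31 R=0.21
t=4.59: P=37.04 G=81.68 R=0.10
t=5.16: P=25.75 G=93.08 R=0.05
At T=5.16: P=25.75 G=93.08 R=0.05; the largest is G.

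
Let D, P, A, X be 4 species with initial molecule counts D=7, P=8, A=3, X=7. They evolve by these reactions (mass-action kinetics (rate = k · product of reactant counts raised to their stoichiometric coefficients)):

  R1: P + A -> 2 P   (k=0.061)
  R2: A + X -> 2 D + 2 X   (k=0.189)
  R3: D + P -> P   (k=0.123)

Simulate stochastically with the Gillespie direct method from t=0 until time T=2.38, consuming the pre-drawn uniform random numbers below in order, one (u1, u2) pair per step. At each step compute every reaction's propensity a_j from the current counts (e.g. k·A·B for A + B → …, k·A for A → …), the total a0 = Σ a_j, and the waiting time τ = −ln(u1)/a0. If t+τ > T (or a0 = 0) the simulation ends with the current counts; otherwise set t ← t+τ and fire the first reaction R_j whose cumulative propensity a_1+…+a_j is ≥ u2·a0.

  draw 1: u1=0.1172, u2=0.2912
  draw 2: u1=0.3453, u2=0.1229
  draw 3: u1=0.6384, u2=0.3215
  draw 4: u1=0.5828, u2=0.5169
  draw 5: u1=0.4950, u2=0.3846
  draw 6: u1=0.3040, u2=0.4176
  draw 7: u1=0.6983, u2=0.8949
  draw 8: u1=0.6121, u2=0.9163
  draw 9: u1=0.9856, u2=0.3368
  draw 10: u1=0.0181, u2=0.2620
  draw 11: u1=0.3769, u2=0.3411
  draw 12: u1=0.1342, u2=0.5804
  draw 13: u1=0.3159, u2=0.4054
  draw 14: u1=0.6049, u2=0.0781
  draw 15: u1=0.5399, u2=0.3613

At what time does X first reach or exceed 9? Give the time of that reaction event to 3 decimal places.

t=0.000: D=7 P=8 A=3 X=7
Draw 1: a1=1.464, a2=3.969, a3=6.888, a0=12.321; τ=−ln(0.1172)/12.321=0.174 → t=0.174; u2·a0=0.2912·12.321=3.588; a1=1.464 < 3.588 ≤ a1+a2=5.433 → R2 fires; D=9 P=8 A=2 X=8
Draw 2: a1=0.976, a2=3.024, a3=8.856, a0=12.856; τ=−ln(0.3453)/12.856=0.083 → t=0.257; u2·a0=0.1229·12.856=1.580; a1=0.976 < 1.580 ≤ a1+a2=4.000 → R2 fires; D=11 P=8 A=1 X=9
Draw 3: a1=0.488, a2=1.701, a3=10.824, a0=13.013; τ=−ln(0.6384)/13.013=0.034 → t=0.291; u2·a0=0.3215·13.013=4.184; a1+a2=2.189 < 4.184 ≤ a1+…+a3=13.013 → R3 fires; D=10 P=8 A=1 X=9
Draw 4: a1=0.488, a2=1.701, a3=9.840, a0=12.029; τ=−ln(0.5828)/12.029=0.045 → t=0.336; u2·a0=0.5169·12.029=6.218; a1+a2=2.189 < 6.218 ≤ a1+…+a3=12.029 → R3 fires; D=9 P=8 A=1 X=9
Draw 5: a1=0.488, a2=1.701, a3=8.856, a0=11.045; τ=−ln(0.4950)/11.045=0.064 → t=0.400; u2·a0=0.3846·11.045=4.248; a1+a2=2.189 < 4.248 ≤ a1+…+a3=11.045 → R3 fires; D=8 P=8 A=1 X=9
Draw 6: a1=0.488, a2=1.701, a3=7.872, a0=10.061; τ=−ln(0.3040)/10.061=0.118 → t=0.518; u2·a0=0.4176·10.061=4.201; a1+a2=2.189 < 4.201 ≤ a1+…+a3=10.061 → R3 fires; D=7 P=8 A=1 X=9
Draw 7: a1=0.488, a2=1.701, a3=6.888, a0=9.077; τ=−ln(0.6983)/9.077=0.040 → t=0.558; u2·a0=0.8949·9.077=8.123; a1+a2=2.189 < 8.123 ≤ a1+…+a3=9.077 → R3 fires; D=6 P=8 A=1 X=9
Draw 8: a1=0.488, a2=1.701, a3=5.904, a0=8.093; τ=−ln(0.6121)/8.093=0.061 → t=0.618; u2·a0=0.9163·8.093=7.416; a1+a2=2.189 < 7.416 ≤ a1+…+a3=8.093 → R3 fires; D=5 P=8 A=1 X=9
Draw 9: a1=0.488, a2=1.701, a3=4.920, a0=7.109; τ=−ln(0.9856)/7.109=0.002 → t=0.620; u2·a0=0.3368·7.109=2.394; a1+a2=2.189 < 2.394 ≤ a1+…+a3=7.109 → R3 fires; D=4 P=8 A=1 X=9
Draw 10: a1=0.488, a2=1.701, a3=3.936, a0=6.125; τ=−ln(0.0181)/6.125=0.655 → t=1.275; u2·a0=0.2620·6.125=1.605; a1=0.488 < 1.605 ≤ a1+a2=2.189 → R2 fires; D=6 P=8 A=0 X=10
Draw 11: a1=0.000, a2=0.000, a3=5.904, a0=5.904; τ=−ln(0.3769)/5.904=0.165 → t=1.441; u2·a0=0.3411·5.904=2.014; a1+a2=0.000 < 2.014 ≤ a1+…+a3=5.904 → R3 fires; D=5 P=8 A=0 X=10
Draw 12: a1=0.000, a2=0.000, a3=4.920, a0=4.920; τ=−ln(0.1342)/4.920=0.408 → t=1.849; u2·a0=0.5804·4.920=2.856; a1+a2=0.000 < 2.856 ≤ a1+…+a3=4.920 → R3 fires; D=4 P=8 A=0 X=10
Draw 13: a1=0.000, a2=0.000, a3=3.936, a0=3.936; τ=−ln(0.3159)/3.936=0.293 → t=2.142; u2·a0=0.4054·3.936=1.596; a1+a2=0.000 < 1.596 ≤ a1+…+a3=3.936 → R3 fires; D=3 P=8 A=0 X=10
Draw 14: a1=0.000, a2=0.000, a3=2.952, a0=2.952; τ=−ln(0.6049)/2.952=0.170 → t=2.312; u2·a0=0.0781·2.952=0.231; a1+a2=0.000 < 0.231 ≤ a1+…+a3=2.952 → R3 fires; D=2 P=8 A=0 X=10
Draw 15: a1=0.000, a2=0.000, a3=1.968, a0=1.968; τ=−ln(0.5399)/1.968=0.313 → t=2.625 > T=2.38: stop.
X first becomes ≥ 9 when it reaches 9 at the event at t=0.257.

Threshold first reached at t = 0.257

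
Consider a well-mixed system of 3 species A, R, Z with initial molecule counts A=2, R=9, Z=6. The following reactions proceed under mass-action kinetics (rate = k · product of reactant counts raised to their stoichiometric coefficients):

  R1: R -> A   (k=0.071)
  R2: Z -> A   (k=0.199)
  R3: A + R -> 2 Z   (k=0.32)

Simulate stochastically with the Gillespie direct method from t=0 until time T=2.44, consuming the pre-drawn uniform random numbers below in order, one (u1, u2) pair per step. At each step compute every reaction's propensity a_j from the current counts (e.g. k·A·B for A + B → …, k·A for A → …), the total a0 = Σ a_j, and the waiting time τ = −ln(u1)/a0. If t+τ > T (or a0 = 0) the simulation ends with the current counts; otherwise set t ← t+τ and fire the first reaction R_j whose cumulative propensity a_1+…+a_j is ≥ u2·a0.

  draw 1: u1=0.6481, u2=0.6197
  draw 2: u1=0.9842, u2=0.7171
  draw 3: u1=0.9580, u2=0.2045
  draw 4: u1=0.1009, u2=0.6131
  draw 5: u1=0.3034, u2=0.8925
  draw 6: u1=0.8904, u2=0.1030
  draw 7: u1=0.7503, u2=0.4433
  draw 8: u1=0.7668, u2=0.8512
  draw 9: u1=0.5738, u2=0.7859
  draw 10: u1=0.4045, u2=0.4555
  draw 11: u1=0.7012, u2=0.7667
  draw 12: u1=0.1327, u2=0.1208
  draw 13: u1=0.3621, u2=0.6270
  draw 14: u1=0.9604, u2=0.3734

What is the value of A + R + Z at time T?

Check how each reaction changes W = A + R + Z (weight of products minus weight of reactants):
R1: R -> A: (1·1) − (1·1) = 1 − 1 = 0
R2: Z -> A: (1·1) − (1·1) = 1 − 1 = 0
R3: A + R -> 2 Z: (1·2) − (1·1 + 1·1) = 2 − 2 = 0
Every reaction leaves W unchanged, so W is conserved and no simulation is needed: W(T) = W(0) = 2 + 9 + 6 = 17

Value at T = 17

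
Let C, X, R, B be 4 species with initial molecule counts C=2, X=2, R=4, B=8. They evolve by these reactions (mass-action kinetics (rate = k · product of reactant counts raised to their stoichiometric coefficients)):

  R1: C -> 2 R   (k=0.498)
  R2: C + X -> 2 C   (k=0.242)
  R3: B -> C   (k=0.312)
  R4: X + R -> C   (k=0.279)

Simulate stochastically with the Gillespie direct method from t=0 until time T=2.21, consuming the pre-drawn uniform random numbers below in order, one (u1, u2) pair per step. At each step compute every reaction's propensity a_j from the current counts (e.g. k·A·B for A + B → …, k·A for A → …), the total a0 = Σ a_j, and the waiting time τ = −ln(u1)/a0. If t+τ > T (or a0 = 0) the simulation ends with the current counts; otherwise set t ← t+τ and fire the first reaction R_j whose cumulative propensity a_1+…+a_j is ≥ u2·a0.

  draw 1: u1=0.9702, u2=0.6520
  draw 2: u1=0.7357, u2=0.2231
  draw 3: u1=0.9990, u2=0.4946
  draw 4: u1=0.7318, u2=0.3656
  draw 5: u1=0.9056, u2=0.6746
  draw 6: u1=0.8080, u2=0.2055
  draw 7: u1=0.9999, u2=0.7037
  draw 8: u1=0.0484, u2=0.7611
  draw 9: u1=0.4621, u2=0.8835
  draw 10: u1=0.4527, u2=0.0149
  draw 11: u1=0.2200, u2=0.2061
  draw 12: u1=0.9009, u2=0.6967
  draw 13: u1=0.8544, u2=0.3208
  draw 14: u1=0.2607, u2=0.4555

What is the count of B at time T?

t=0.000: C=2 X=2 R=4 B=8
Draw 1: a1=0.996, a2=0.968, a3=2.496, a4=2.232, a0=6.692; τ=−ln(0.9702)/6.692=0.005 → t=0.005; u2·a0=0.6520·6.692=4.363; a1+a2=1.964 < 4.363 ≤ a1+…+a3=4.460 → R3 fires; C=3 X=2 R=4 B=7
Draw 2: a1=1.494, a2=1.452, a3=2.184, a4=2.232, a0=7.362; τ=−ln(0.7357)/7.362=0.042 → t=0.046; u2·a0=0.2231·7.362=1.642; a1=1.494 < 1.642 ≤ a1+a2=2.946 → R2 fires; C=4 X=1 R=4 B=7
Draw 3: a1=1.992, a2=0.968, a3=2.184, a4=1.116, a0=6.260; τ=−ln(0.9990)/6.260=0.000 → t=0.046; u2·a0=0.4946·6.260=3.096; a1+a2=2.960 < 3.096 ≤ a1+…+a3=5.144 → R3 fires; C=5 X=1 R=4 B=6
Draw 4: a1=2.490, a2=1.210, a3=1.872, a4=1.116, a0=6.688; τ=−ln(0.7318)/6.688=0.047 → t=0.093; u2·a0=0.3656·6.688=2.445 ≤ a1=2.490 → R1 fires; C=4 X=1 R=6 B=6
Draw 5: a1=1.992, a2=0.968, a3=1.872, a4=1.674, a0=6.506; τ=−ln(0.9056)/6.506=0.015 → t=0.108; u2·a0=0.6746·6.506=4.389; a1+a2=2.960 < 4.389 ≤ a1+…+a3=4.832 → R3 fires; C=5 X=1 R=6 B=5
Draw 6: a1=2.490, a2=1.210, a3=1.560, a4=1.674, a0=6.934; τ=−ln(0.8080)/6.934=0.031 → t=0.139; u2·a0=0.2055·6.934=1.425 ≤ a1=2.490 → R1 fires; C=4 X=1 R=8 B=5
Draw 7: a1=1.992, a2=0.968, a3=1.560, a4=2.232, a0=6.752; τ=−ln(0.9999)/6.752=0.000 → t=0.139; u2·a0=0.7037·6.752=4.751; a1+…+a3=4.520 < 4.751 ≤ a1+…+a4=6.752 → R4 fires; C=5 X=0 R=7 B=5
Draw 8: a1=2.490, a2=0.000, a3=1.560, a4=0.000, a0=4.050; τ=−ln(0.0484)/4.050=0.748 → t=0.887; u2·a0=0.7611·4.050=3.082; a1+a2=2.490 < 3.082 ≤ a1+…+a3=4.050 → R3 fires; C=6 X=0 R=7 B=4
Draw 9: a1=2.988, a2=0.000, a3=1.248, a4=0.000, a0=4.236; τ=−ln(0.4621)/4.236=0.182 → t=1.069; u2·a0=0.8835·4.236=3.743; a1+a2=2.988 < 3.743 ≤ a1+…+a3=4.236 → R3 fires; C=7 X=0 R=7 B=3
Draw 10: a1=3.486, a2=0.000, a3=0.936, a4=0.000, a0=4.422; τ=−ln(0.4527)/4.422=0.179 → t=1.248; u2·a0=0.0149·4.422=0.066 ≤ a1=3.486 → R1 fires; C=6 X=0 R=9 B=3
Draw 11: a1=2.988, a2=0.000, a3=0.936, a4=0.000, a0=3.924; τ=−ln(0.2200)/3.924=0.386 → t=1.634; u2·a0=0.2061·3.924=0.809 ≤ a1=2.988 → R1 fires; C=5 X=0 R=11 B=3
Draw 12: a1=2.490, a2=0.000, a3=0.936, a4=0.000, a0=3.426; τ=−ln(0.9009)/3.426=0.030 → t=1.665; u2·a0=0.6967·3.426=2.387 ≤ a1=2.490 → R1 fires; C=4 X=0 R=13 B=3
Draw 13: a1=1.992, a2=0.000, a3=0.936, a4=0.000, a0=2.928; τ=−ln(0.8544)/2.928=0.054 → t=1.718; u2·a0=0.3208·2.928=0.939 ≤ a1=1.992 → R1 fires; C=3 X=0 R=15 B=3
Draw 14: a1=1.494, a2=0.000, a3=0.936, a4=0.000, a0=2.430; τ=−ln(0.2607)/2.430=0.553 → t=2.272 > T=2.21: stop.
Read off B at T=2.21: 3

B at T = 3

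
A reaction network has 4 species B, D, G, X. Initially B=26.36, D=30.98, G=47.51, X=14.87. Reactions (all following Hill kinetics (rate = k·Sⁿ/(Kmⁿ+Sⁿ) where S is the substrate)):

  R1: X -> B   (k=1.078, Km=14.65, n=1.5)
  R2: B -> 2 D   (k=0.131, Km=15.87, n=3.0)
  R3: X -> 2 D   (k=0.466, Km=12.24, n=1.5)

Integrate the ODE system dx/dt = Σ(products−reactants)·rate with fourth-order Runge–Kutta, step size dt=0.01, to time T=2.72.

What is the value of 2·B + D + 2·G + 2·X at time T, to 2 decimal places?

Value at T = 208.46

Check how each reaction changes W = 2·B + D + 2·G + 2·X (weight of products minus weight of reactants):
R1: X -> B: (2·1) − (2·1) = 2 − 2 = 0
R2: B -> 2 D: (1·2) − (2·1) = 2 − 2 = 0
R3: X -> 2 D: (1·2) − (2·1) = 2 − 2 = 0
Every reaction leaves W unchanged, so W is conserved and no simulation is needed: W(T) = W(0) = 2·26.36 + 30.98 + 2·47.51 + 2·14.87 = 208.46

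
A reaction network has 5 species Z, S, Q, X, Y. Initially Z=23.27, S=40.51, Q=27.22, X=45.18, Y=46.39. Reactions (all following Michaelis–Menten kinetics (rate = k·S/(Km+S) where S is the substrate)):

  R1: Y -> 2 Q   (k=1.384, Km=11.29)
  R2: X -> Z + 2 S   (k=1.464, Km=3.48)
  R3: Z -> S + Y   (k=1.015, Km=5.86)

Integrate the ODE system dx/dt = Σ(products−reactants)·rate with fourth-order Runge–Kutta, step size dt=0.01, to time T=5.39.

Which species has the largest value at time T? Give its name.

Dominant species at T: S

RK4 with dt=0.01: 539 steps to T=5.39. Trajectory (selected grid times):
t=0.00: Z=23.27 S=40.51 Q=27.22 X=45.18 Y=46.39
t=0.60: Z=23.60 S=42.63 Q=28.56 X=44.36 Y=46.21
t=1.20: Z=23.92 S=44.74 Q=29.89 X=43.55 Y=46.03
t=1.80: Z=24.25 S=46.86 Q=31.22 X=42.74 Y=45.85
t=2.40: Z=24.57 S=48.97 Q=32.55 X=41.93 Y=45.68
t=2.99: Z=24.88 S=51.05 Q=33.86 X=41.13 Y=45.51
t=3.59: Z=25.20 S=53.16 Q=35.19 X=40.32 Y=45.34
t=4.19: Z=25.51 S=55.27 Q=36.52 X=39.51 Y=45.17
t=4.79: Z=25.82 S=57.38 Q=37.85 X=38.71 Y=45.00
t=5.39: Z=26.13 S=59.49 Q=39.18 X=37.90 Y=44.83
At T=5.39: Z=26.13 S=59.49 Q=39.18 X=37.90 Y=44.83; the largest is S.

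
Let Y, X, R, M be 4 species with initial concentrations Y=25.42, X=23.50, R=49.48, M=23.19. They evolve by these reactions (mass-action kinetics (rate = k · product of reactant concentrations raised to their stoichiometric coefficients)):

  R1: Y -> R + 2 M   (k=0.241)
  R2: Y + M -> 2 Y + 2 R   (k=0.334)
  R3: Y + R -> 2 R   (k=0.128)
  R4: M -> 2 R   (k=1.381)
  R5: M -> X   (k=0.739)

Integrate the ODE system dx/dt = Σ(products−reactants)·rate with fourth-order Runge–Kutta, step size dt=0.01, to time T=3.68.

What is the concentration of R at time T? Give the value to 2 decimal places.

RK4 with dt=0.01: 368 steps to T=3.68. Trajectory (selected grid times):
t=0.00: Y=25.42 X=23.50 R=49.48 M=23.19
t=0.41: Y=0.23 X=25.89 R=126.78 M=3.61
t=0.82: Y=0.00 X=26.62 R=129.77 M=1.51
t=1.23: Y=0.00 X=26.92 R=130.91 M=0.63
t=1.64: Y=0.00 X=27.05 R=131.39 M=0.27
t=2.04: Y=0.00 X=27.10 R=131.59 M=0.11
t=2.45: Y=0.00 X=27.13 R=131.68 M=0.05
t=2.86: Y=0.00 X=27.14 R=131.71 M=0.02
t=3.27: Y=0.00 X=27.14 R=131.73 M=0.01
t=3.68: Y=0.00 X=27.14 R=131.73 M=0.00
Read off R at T=3.68: 131.73

R at T = 131.73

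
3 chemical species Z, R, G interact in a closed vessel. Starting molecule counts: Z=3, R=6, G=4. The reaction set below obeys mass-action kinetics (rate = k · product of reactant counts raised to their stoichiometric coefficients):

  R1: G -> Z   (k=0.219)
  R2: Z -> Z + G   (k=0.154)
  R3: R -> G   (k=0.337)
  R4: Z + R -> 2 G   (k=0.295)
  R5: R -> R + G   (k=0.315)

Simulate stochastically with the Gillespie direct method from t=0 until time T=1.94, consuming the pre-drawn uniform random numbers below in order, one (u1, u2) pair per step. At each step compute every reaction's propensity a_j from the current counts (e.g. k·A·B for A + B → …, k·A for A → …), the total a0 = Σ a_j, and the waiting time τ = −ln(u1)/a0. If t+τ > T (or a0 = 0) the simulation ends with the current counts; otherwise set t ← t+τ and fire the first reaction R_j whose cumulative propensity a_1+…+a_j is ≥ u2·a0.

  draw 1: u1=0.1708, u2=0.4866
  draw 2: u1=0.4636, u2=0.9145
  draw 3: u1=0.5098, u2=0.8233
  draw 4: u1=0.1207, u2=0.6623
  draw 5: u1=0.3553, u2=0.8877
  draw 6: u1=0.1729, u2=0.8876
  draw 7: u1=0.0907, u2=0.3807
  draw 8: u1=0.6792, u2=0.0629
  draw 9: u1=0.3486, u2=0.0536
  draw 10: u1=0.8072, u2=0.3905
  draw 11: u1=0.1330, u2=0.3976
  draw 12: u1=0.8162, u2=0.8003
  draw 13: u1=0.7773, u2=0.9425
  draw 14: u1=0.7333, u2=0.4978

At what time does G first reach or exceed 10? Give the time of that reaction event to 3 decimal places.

t=0.000: Z=3 R=6 G=4
Draw 1: a1=0.876, a2=0.462, a3=2.022, a4=5.310, a5=1.890, a0=10.560; τ=−ln(0.1708)/10.560=0.167 → t=0.167; u2·a0=0.4866·10.560=5.138; a1+…+a3=3.360 < 5.138 ≤ a1+…+a4=8.670 → R4 fires; Z=2 R=5 G=6
Draw 2: a1=1.314, a2=0.308, a3=1.685, a4=2.950, a5=1.575, a0=7.832; τ=−ln(0.4636)/7.832=0.098 → t=0.266; u2·a0=0.9145·7.832=7.162; a1+…+a4=6.257 < 7.162 ≤ a1+…+a5=7.832 → R5 fires; Z=2 R=5 G=7
Draw 3: a1=1.533, a2=0.308, a3=1.685, a4=2.950, a5=1.575, a0=8.051; τ=−ln(0.5098)/8.051=0.084 → t=0.349; u2·a0=0.8233·8.051=6.628; a1+…+a4=6.476 < 6.628 ≤ a1+…+a5=8.051 → R5 fires; Z=2 R=5 G=8
Draw 4: a1=1.752, a2=0.308, a3=1.685, a4=2.950, a5=1.575, a0=8.270; τ=−ln(0.1207)/8.270=0.256 → t=0.605; u2·a0=0.6623·8.270=5.477; a1+…+a3=3.745 < 5.477 ≤ a1+…+a4=6.695 → R4 fires; Z=1 R=4 G=10
Draw 5: a1=2.190, a2=0.154, a3=1.348, a4=1.180, a5=1.260, a0=6.132; τ=−ln(0.3553)/6.132=0.169 → t=0.774; u2·a0=0.8877·6.132=5.443; a1+…+a4=4.872 < 5.443 ≤ a1+…+a5=6.132 → R5 fires; Z=1 R=4 G=11
Draw 6: a1=2.409, a2=0.154, a3=1.348, a4=1.180, a5=1.260, a0=6.351; τ=−ln(0.1729)/6.351=0.276 → t=1.050; u2·a0=0.8876·6.351=5.637; a1+…+a4=5.091 < 5.637 ≤ a1+…+a5=6.351 → R5 fires; Z=1 R=4 G=12
Draw 7: a1=2.628, a2=0.154, a3=1.348, a4=1.180, a5=1.260, a0=6.570; τ=−ln(0.0907)/6.570=0.365 → t=1.415; u2·a0=0.3807·6.570=2.501 ≤ a1=2.628 → R1 fires; Z=2 R=4 G=11
Draw 8: a1=2.409, a2=0.308, a3=1.348, a4=2.360, a5=1.260, a0=7.685; τ=−ln(0.6792)/7.685=0.050 → t=1.466; u2·a0=0.0629·7.685=0.483 ≤ a1=2.409 → R1 fires; Z=3 R=4 G=10
Draw 9: a1=2.190, a2=0.462, a3=1.348, a4=3.540, a5=1.260, a0=8.800; τ=−ln(0.3486)/8.800=0.120 → t=1.585; u2·a0=0.0536·8.800=0.472 ≤ a1=2.190 → R1 fires; Z=4 R=4 G=9
Draw 10: a1=1.971, a2=0.616, a3=1.348, a4=4.720, a5=1.260, a0=9.915; τ=−ln(0.8072)/9.915=0.022 → t=1.607; u2·a0=0.3905·9.915=3.872; a1+a2=2.587 < 3.872 ≤ a1+…+a3=3.935 → R3 fires; Z=4 R=3 G=10
Draw 11: a1=2.190, a2=0.616, a3=1.011, a4=3.540, a5=0.945, a0=8.302; τ=−ln(0.1330)/8.302=0.243 → t=1.850; u2·a0=0.3976·8.302=3.301; a1+a2=2.806 < 3.301 ≤ a1+…+a3=3.817 → R3 fires; Z=4 R=2 G=11
Draw 12: a1=2.409, a2=0.616, a3=0.674, a4=2.360, a5=0.630, a0=6.689; τ=−ln(0.8162)/6.689=0.030 → t=1.880; u2·a0=0.8003·6.689=5.353; a1+…+a3=3.699 < 5.353 ≤ a1+…+a4=6.059 → R4 fires; Z=3 R=1 G=13
Draw 13: a1=2.847, a2=0.462, a3=0.337, a4=0.885, a5=0.315, a0=4.846; τ=−ln(0.7773)/4.846=0.052 → t=1.932; u2·a0=0.9425·4.846=4.567; a1+…+a4=4.531 < 4.567 ≤ a1+…+a5=4.846 → R5 fires; Z=3 R=1 G=14
Draw 14: a1=3.066, a2=0.462, a3=0.337, a4=0.885, a5=0.315, a0=5.065; τ=−ln(0.7333)/5.065=0.061 → t=1.994 > T=1.94: stop.
G first becomes ≥ 10 when it reaches 10 at the event at t=0.605.

Threshold first reached at t = 0.605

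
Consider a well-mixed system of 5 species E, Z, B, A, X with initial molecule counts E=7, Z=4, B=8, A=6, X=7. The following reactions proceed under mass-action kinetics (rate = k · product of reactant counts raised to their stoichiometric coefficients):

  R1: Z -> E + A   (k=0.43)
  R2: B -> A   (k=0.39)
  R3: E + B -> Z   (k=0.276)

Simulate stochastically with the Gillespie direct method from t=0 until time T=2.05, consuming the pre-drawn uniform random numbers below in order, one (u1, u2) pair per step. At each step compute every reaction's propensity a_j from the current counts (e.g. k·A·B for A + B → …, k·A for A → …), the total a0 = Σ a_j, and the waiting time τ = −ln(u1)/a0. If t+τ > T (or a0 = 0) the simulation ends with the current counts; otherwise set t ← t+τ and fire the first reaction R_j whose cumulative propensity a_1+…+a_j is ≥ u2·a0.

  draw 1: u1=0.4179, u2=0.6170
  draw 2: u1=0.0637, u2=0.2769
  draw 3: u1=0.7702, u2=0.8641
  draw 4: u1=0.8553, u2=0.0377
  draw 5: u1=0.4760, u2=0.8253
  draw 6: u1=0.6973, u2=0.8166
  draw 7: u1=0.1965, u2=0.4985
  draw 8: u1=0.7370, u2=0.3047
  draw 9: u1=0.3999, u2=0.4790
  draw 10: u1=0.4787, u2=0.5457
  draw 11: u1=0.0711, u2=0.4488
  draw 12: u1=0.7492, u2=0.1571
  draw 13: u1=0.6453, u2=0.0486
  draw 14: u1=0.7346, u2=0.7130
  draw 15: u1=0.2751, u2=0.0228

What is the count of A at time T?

t=0.000: E=7 Z=4 B=8 A=6 X=7
Draw 1: a1=1.720, a2=3.120, a3=15.456, a0=20.296; τ=−ln(0.4179)/20.296=0.043 → t=0.043; u2·a0=0.6170·20.296=12.523; a1+a2=4.840 < 12.523 ≤ a1+…+a3=20.296 → R3 fires; E=6 Z=5 B=7 A=6 X=7
Draw 2: a1=2.150, a2=2.730, a3=11.592, a0=16.472; τ=−ln(0.0637)/16.472=0.167 → t=0.210; u2·a0=0.2769·16.472=4.561; a1=2.150 < 4.561 ≤ a1+a2=4.880 → R2 fires; E=6 Z=5 B=6 A=7 X=7
Draw 3: a1=2.150, a2=2.340, a3=9.936, a0=14.426; τ=−ln(0.7702)/14.426=0.018 → t=0.228; u2·a0=0.8641·14.426=12.466; a1+a2=4.490 < 12.466 ≤ a1+…+a3=14.426 → R3 fires; E=5 Z=6 B=5 A=7 X=7
Draw 4: a1=2.580, a2=1.950, a3=6.900, a0=11.430; τ=−ln(0.8553)/11.430=0.014 → t=0.242; u2·a0=0.0377·11.430=0.431 ≤ a1=2.580 → R1 fires; E=6 Z=5 B=5 A=8 X=7
Draw 5: a1=2.150, a2=1.950, a3=8.280, a0=12.380; τ=−ln(0.4760)/12.380=0.060 → t=0.302; u2·a0=0.8253·12.380=10.217; a1+a2=4.100 < 10.217 ≤ a1+…+a3=12.380 → R3 fires; E=5 Z=6 B=4 A=8 X=7
Draw 6: a1=2.580, a2=1.560, a3=5.520, a0=9.660; τ=−ln(0.6973)/9.660=0.037 → t=0.339; u2·a0=0.8166·9.660=7.888; a1+a2=4.140 < 7.888 ≤ a1+…+a3=9.660 → R3 fires; E=4 Z=7 B=3 A=8 X=7
Draw 7: a1=3.010, a2=1.170, a3=3.312, a0=7.492; τ=−ln(0.1965)/7.492=0.217 → t=0.556; u2·a0=0.4985·7.492=3.735; a1=3.010 < 3.735 ≤ a1+a2=4.180 → R2 fires; E=4 Z=7 B=2 A=9 X=7
Draw 8: a1=3.010, a2=0.780, a3=2.208, a0=5.998; τ=−ln(0.7370)/5.998=0.051 → t=0.607; u2·a0=0.3047·5.998=1.828 ≤ a1=3.010 → R1 fires; E=5 Z=6 B=2 A=10 X=7
Draw 9: a1=2.580, a2=0.780, a3=2.760, a0=6.120; τ=−ln(0.3999)/6.120=0.150 → t=0.757; u2·a0=0.4790·6.120=2.931; a1=2.580 < 2.931 ≤ a1+a2=3.360 → R2 fires; E=5 Z=6 B=1 A=11 X=7
Draw 10: a1=2.580, a2=0.390, a3=1.380, a0=4.350; τ=−ln(0.4787)/4.350=0.169 → t=0.926; u2·a0=0.5457·4.350=2.374 ≤ a1=2.580 → R1 fires; E=6 Z=5 B=1 A=12 X=7
Draw 11: a1=2.150, a2=0.390, a3=1.656, a0=4.196; τ=−ln(0.0711)/4.196=0.630 → t=1.556; u2·a0=0.4488·4.196=1.883 ≤ a1=2.150 → R1 fires; E=7 Z=4 B=1 A=13 X=7
Draw 12: a1=1.720, a2=0.390, a3=1.932, a0=4.042; τ=−ln(0.7492)/4.042=0.071 → t=1.628; u2·a0=0.1571·4.042=0.635 ≤ a1=1.720 → R1 fires; E=8 Z=3 B=1 A=14 X=7
Draw 13: a1=1.290, a2=0.390, a3=2.208, a0=3.888; τ=−ln(0.6453)/3.888=0.113 → t=1.741; u2·a0=0.0486·3.888=0.189 ≤ a1=1.290 → R1 fires; E=9 Z=2 B=1 A=15 X=7
Draw 14: a1=0.860, a2=0.390, a3=2.484, a0=3.734; τ=−ln(0.7346)/3.734=0.083 → t=1.823; u2·a0=0.7130·3.734=2.662; a1+a2=1.250 < 2.662 ≤ a1+…+a3=3.734 → R3 fires; E=8 Z=3 B=0 A=15 X=7
Draw 15: a1=1.290, a2=0.000, a3=0.000, a0=1.290; τ=−ln(0.2751)/1.290=1.000 → t=2.824 > T=2.05: stop.
Read off A at T=2.05: 15

A at T = 15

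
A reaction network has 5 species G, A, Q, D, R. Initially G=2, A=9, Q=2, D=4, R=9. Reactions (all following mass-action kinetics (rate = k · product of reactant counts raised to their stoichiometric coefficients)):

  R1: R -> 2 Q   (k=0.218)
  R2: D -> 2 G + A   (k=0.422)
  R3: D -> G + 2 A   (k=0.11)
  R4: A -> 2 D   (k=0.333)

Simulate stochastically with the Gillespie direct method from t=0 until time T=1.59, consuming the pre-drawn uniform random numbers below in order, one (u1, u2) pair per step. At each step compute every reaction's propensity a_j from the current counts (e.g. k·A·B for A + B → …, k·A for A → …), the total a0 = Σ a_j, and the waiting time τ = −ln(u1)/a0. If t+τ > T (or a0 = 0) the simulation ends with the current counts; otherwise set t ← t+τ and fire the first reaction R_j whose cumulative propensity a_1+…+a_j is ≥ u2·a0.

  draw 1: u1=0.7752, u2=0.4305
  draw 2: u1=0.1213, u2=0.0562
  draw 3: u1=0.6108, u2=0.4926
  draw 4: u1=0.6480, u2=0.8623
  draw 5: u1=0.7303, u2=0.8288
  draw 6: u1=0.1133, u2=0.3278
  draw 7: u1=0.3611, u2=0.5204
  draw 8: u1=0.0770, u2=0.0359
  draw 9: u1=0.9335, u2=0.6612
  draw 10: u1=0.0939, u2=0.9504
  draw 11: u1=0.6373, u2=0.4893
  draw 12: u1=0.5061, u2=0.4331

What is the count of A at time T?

t=0.000: G=2 A=9 Q=2 D=4 R=9
Draw 1: a1=1.962, a2=1.688, a3=0.440, a4=2.997, a0=7.087; τ=−ln(0.7752)/7.087=0.036 → t=0.036; u2·a0=0.4305·7.087=3.051; a1=1.962 < 3.051 ≤ a1+a2=3.650 → R2 fires; G=4 A=10 Q=2 D=3 R=9
Draw 2: a1=1.962, a2=1.266, a3=0.330, a4=3.330, a0=6.888; τ=−ln(0.1213)/6.888=0.306 → t=0.342; u2·a0=0.0562·6.888=0.387 ≤ a1=1.962 → R1 fires; G=4 A=10 Q=4 D=3 R=8
Draw 3: a1=1.744, a2=1.266, a3=0.330, a4=3.330, a0=6.670; τ=−ln(0.6108)/6.670=0.074 → t=0.416; u2·a0=0.4926·6.670=3.286; a1+a2=3.010 < 3.286 ≤ a1+…+a3=3.340 → R3 fires; G=5 A=12 Q=4 D=2 R=8
Draw 4: a1=1.744, a2=0.844, a3=0.220, a4=3.996, a0=6.804; τ=−ln(0.6480)/6.804=0.064 → t=0.480; u2·a0=0.8623·6.804=5.867; a1+…+a3=2.808 < 5.867 ≤ a1+…+a4=6.804 → R4 fires; G=5 A=11 Q=4 D=4 R=8
Draw 5: a1=1.744, a2=1.688, a3=0.440, a4=3.663, a0=7.535; τ=−ln(0.7303)/7.535=0.042 → t=0.522; u2·a0=0.8288·7.535=6.245; a1+…+a3=3.872 < 6.245 ≤ a1+…+a4=7.535 → R4 fires; G=5 A=10 Q=4 D=6 R=8
Draw 6: a1=1.744, a2=2.532, a3=0.660, a4=3.330, a0=8.266; τ=−ln(0.1133)/8.266=0.263 → t=0.785; u2·a0=0.3278·8.266=2.710; a1=1.744 < 2.710 ≤ a1+a2=4.276 → R2 fires; G=7 A=11 Q=4 D=5 R=8
Draw 7: a1=1.744, a2=2.110, a3=0.550, a4=3.663, a0=8.067; τ=−ln(0.3611)/8.067=0.126 → t=0.911; u2·a0=0.5204·8.067=4.198; a1+a2=3.854 < 4.198 ≤ a1+…+a3=4.404 → R3 fires; G=8 A=13 Q=4 D=4 R=8
Draw 8: a1=1.744, a2=1.688, a3=0.440, a4=4.329, a0=8.201; τ=−ln(0.0770)/8.201=0.313 → t=1.224; u2·a0=0.0359·8.201=0.294 ≤ a1=1.744 → R1 fires; G=8 A=13 Q=6 D=4 R=7
Draw 9: a1=1.526, a2=1.688, a3=0.440, a4=4.329, a0=7.983; τ=−ln(0.9335)/7.983=0.009 → t=1.233; u2·a0=0.6612·7.983=5.278; a1+…+a3=3.654 < 5.278 ≤ a1+…+a4=7.983 → R4 fires; G=8 A=12 Q=6 D=6 R=7
Draw 10: a1=1.526, a2=2.532, a3=0.660, a4=3.996, a0=8.714; τ=−ln(0.0939)/8.714=0.271 → t=1.504; u2·a0=0.9504·8.714=8.282; a1+…+a3=4.718 < 8.282 ≤ a1+…+a4=8.714 → R4 fires; G=8 A=11 Q=6 D=8 R=7
Draw 11: a1=1.526, a2=3.376, a3=0.880, a4=3.663, a0=9.445; τ=−ln(0.6373)/9.445=0.048 → t=1.552; u2·a0=0.4893·9.445=4.621; a1=1.526 < 4.621 ≤ a1+a2=4.902 → R2 fires; G=10 A=12 Q=6 D=7 R=7
Draw 12: a1=1.526, a2=2.954, a3=0.770, a4=3.996, a0=9.246; τ=−ln(0.5061)/9.246=0.074 → t=1.625 > T=1.59: stop.
Read off A at T=1.59: 12

A at T = 12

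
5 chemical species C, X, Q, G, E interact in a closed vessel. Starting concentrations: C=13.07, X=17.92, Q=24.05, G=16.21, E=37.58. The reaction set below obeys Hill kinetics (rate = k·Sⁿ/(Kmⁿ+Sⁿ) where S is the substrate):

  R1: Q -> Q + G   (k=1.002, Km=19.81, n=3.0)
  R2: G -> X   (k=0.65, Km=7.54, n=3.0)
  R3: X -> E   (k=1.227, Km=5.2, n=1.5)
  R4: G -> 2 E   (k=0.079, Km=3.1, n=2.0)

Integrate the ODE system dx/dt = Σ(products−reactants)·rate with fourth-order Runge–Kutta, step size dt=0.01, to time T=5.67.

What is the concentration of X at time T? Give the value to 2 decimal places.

RK4 with dt=0.01: 567 steps to T=5.67. Trajectory (selected grid times):
t=0.00: C=13.07 X=17.92 Q=24.05 G=16.21 E=37.58
t=0.63: C=13.07 X=17.62 Q=24.05 G=16.19 E=38.34
t=1.26: C=13.07 X=17.33 Q=24.05 G=16.18 E=39.10
t=1.89: C=13.07 X=17.04 Q=24.05 G=16.17 E=39.86
t=2.52: C=13.07 X=16.75 Q=24.05 G=16.15 E=40.62
t=3.15: C=13.07 X=16.47 Q=24.05 G=16.14 E=41.37
t=3.78: C=13.07 X=16.18 Q=24.05 G=16.12 E=42.12
t=4.41: C=13.07 X=15.90 Q=24.05 G=16.11 E=42.87
t=5.04: C=13.07 X=15.62 Q=24.05 G=16.09 E=43.62
t=5.67: C=13.07 X=15.35 Q=24.05 G=16.08 E=44.36
Read off X at T=5.67: 15.35

X at T = 15.35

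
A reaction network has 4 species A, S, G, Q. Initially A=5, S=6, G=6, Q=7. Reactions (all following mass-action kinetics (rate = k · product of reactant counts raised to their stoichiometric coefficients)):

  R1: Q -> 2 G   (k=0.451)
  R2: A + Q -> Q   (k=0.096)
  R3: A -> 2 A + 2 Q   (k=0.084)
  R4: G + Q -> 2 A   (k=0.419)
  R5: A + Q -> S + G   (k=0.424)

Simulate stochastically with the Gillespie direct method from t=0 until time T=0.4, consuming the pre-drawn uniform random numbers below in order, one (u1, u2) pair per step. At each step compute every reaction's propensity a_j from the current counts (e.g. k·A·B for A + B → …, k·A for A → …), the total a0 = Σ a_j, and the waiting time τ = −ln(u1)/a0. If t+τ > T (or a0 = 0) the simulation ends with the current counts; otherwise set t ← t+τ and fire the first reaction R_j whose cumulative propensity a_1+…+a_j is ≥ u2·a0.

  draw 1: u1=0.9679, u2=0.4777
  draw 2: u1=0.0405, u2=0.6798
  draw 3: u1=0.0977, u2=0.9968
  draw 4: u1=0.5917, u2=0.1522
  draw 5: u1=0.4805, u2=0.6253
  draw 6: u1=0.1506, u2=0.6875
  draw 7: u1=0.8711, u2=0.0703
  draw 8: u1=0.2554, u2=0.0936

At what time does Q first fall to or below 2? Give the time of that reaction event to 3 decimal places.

Threshold first reached at t = 0.317

t=0.000: A=5 S=6 G=6 Q=7
Draw 1: a1=3.157, a2=3.360, a3=0.420, a4=17.598, a5=14.840, a0=39.375; τ=−ln(0.9679)/39.375=0.001 → t=0.001; u2·a0=0.4777·39.375=18.809; a1+…+a3=6.937 < 18.809 ≤ a1+…+a4=24.535 → R4 fires; A=7 S=6 G=5 Q=6
Draw 2: a1=2.706, a2=4.032, a3=0.588, a4=12.570, a5=17.808, a0=37.704; τ=−ln(0.0405)/37.704=0.085 → t=0.086; u2·a0=0.6798·37.704=25.631; a1+…+a4=19.896 < 25.631 ≤ a1+…+a5=37.704 → R5 fires; A=6 S=7 G=6 Q=5
Draw 3: a1=2.255, a2=2.880, a3=0.504, a4=12.570, a5=12.720, a0=30.929; τ=−ln(0.0977)/30.929=0.075 → t=0.161; u2·a0=0.9968·30.929=30.830; a1+…+a4=18.209 < 30.830 ≤ a1+…+a5=30.929 → R5 fires; A=5 S=8 G=7 Q=4
Draw 4: a1=1.804, a2=1.920, a3=0.420, a4=11.732, a5=8.480, a0=24.356; τ=−ln(0.5917)/24.356=0.022 → t=0.183; u2·a0=0.1522·24.356=3.707; a1=1.804 < 3.707 ≤ a1+a2=3.724 → R2 fires; A=4 S=8 G=7 Q=4
Draw 5: a1=1.804, a2=1.536, a3=0.336, a4=11.732, a5=6.784, a0=22.192; τ=−ln(0.4805)/22.192=0.033 → t=0.216; u2·a0=0.6253·22.192=13.877; a1+…+a3=3.676 < 13.877 ≤ a1+…+a4=15.408 → R4 fires; A=6 S=8 G=6 Q=3
Draw 6: a1=1.353, a2=1.728, a3=0.504, a4=7.542, a5=7.632, a0=18.759; τ=−ln(0.1506)/18.759=0.101 → t=0.317; u2·a0=0.6875·18.759=12.897; a1+…+a4=11.127 < 12.897 ≤ a1+…+a5=18.759 → R5 fires; A=5 S=9 G=7 Q=2
Draw 7: a1=0.902, a2=0.960, a3=0.420, a4=5.866, a5=4.240, a0=12.388; τ=−ln(0.8711)/12.388=0.011 → t=0.328; u2·a0=0.0703·12.388=0.871 ≤ a1=0.902 → R1 fires; A=5 S=9 G=9 Q=1
Draw 8: a1=0.451, a2=0.480, a3=0.420, a4=3.771, a5=2.120, a0=7.242; τ=−ln(0.2554)/7.242=0.188 → t=0.516 > T=0.4: stop.
Q first becomes ≤ 2 when it reaches 2 at the event at t=0.317.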